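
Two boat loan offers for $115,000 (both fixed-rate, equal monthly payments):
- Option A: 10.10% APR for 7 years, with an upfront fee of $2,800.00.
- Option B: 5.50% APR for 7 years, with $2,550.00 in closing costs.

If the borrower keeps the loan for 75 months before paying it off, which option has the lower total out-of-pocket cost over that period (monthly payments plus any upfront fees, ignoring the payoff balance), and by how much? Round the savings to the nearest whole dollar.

Option B by $19,940

Option A: at 10.10% the monthly rate is 0.0084167, so the payment is 115,000 × 0.0084167 / (1 − 1.0084167^−84) = $1,915.08.
Option B: at 5.50% the monthly rate is 0.0045833, so the payment is 115,000 × 0.0045833 / (1 − 1.0045833^−84) = $1,652.55.
Over 75 months: Option A costs 75 × $1,915.08 + $2,800.00 = $146,431.00; Option B costs 75 × $1,652.55 + $2,550.00 = $126,491.25.
Option B is cheaper by $146,431.00 − $126,491.25 = $19,939.75.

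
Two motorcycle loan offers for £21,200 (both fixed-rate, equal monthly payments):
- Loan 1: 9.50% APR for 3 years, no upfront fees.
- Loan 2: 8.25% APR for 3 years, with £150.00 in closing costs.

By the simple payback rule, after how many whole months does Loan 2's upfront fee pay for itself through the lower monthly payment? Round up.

Loan 1: monthly rate = 9.5%/12 = 0.0079167; payment = 21,200 × 0.0079167 / (1 − (1+0.0079167)^−36) = £679.10.
Loan 2: monthly rate = 8.25%/12 = 0.0068750; payment = 21,200 × 0.0068750 / (1 − (1+0.0068750)^−36) = £666.78.
Monthly savings = £679.10 − £666.78 = £12.32.
Break-even = £150.00 / £12.32 = 12.18 → 13 months.

13 months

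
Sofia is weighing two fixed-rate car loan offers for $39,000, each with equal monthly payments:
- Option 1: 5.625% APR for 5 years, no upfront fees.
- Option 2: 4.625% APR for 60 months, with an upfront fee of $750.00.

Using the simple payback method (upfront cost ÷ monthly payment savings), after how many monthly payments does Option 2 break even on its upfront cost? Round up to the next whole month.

42 months

Option 1: monthly rate = 5.625%/12 = 0.0046875; payment = 39,000 × 0.0046875 / (1 − (1+0.0046875)^−60) = $747.20.
Option 2: monthly rate = 4.625%/12 = 0.0038542; payment = 39,000 × 0.0038542 / (1 − (1+0.0038542)^−60) = $729.30.
Monthly savings = $747.20 − $729.30 = $17.90.
Break-even = $750.00 / $17.90 = 41.90 → 42 months.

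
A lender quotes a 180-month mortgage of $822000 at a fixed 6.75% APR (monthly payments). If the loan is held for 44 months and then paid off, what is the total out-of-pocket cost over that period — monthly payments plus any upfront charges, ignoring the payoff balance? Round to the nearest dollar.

$320,054

At 6.75% the monthly rate is 0.0056250, so the payment is 822,000 × 0.0056250 / (1 − 1.0056250^−180) = $7,273.96.
Total outlay = 44 × $7,273.96 = $320,054.24.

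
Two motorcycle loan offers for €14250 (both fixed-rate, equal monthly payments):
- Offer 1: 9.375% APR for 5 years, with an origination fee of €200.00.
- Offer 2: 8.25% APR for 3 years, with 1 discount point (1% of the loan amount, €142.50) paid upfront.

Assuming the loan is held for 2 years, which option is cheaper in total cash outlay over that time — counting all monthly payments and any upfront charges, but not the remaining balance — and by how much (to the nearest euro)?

Offer 1: monthly rate = 9.375%/12 = 0.0078125; payment = 14,250 × 0.0078125 / (1 − (1+0.0078125)^−60) = €298.41.
Offer 2: at 8.25% the monthly rate is 0.0068750, so the payment is 14,250 × 0.0068750 / (1 − 1.0068750^−36) = €448.19.
Over 24 months: Offer 1 costs 24 × €298.41 + €200.00 = €7,361.84; Offer 2 costs 24 × €448.19 + €142.50 = €10,899.06.
Offer 1 is cheaper by €10,899.06 − €7,361.84 = €3,537.22.

Offer 1 by €3,537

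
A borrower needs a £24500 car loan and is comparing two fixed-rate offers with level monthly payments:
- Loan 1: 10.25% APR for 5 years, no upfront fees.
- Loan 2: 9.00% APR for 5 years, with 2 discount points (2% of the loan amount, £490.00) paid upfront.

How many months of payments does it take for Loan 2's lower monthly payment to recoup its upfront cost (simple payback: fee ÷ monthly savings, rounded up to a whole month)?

Loan 1: at 10.25% the monthly rate is 0.0085417, so the payment is 24,500 × 0.0085417 / (1 − 1.0085417^−60) = £523.57.
Loan 2: at 9.00% the monthly rate is 0.0075000, so the payment is 24,500 × 0.0075000 / (1 − 1.0075000^−60) = £508.58.
Monthly savings = £523.57 − £508.58 = £14.99.
Break-even = £490.00 / £14.99 = 32.69 → 33 months.

33 months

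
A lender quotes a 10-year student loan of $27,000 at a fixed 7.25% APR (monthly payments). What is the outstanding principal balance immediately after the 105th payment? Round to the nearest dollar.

With monthly rate i = 7.25%/12 = 0.0060417, the balance after k of n payments is P · [(1+i)^n − (1+i)^k] / [(1+i)^n − 1].
(1+0.0060417)^120 = 2.06023216 and (1+0.0060417)^105 = 1.88224713, so the balance is 27,000 × (2.06023216 − 1.88224713) / (2.06023216 − 1) = $4,532.59.

$4,533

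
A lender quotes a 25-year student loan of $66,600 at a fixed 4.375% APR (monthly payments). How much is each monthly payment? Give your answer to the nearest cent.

At 4.375% the monthly rate is 0.0036458, so the payment is 66,600 × 0.0036458 / (1 − 1.0036458^−300) = $365.48.

$365.48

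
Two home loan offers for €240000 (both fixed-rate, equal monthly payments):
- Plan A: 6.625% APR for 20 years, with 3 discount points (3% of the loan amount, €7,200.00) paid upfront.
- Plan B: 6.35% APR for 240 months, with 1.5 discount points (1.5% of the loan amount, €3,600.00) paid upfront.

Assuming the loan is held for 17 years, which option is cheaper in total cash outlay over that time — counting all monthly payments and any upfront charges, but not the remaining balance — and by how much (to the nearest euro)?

Plan A: monthly rate = 6.625%/12 = 0.0055208; payment = 240,000 × 0.0055208 / (1 − (1+0.0055208)^−240) = €1,807.08.
Plan B: at 6.35% the monthly rate is 0.0052917, so the payment is 240,000 × 0.0052917 / (1 − 1.0052917^−240) = €1,768.24.
Over 204 months: Plan A costs 204 × €1,807.08 + €7,200.00 = €375,844.32; Plan B costs 204 × €1,768.24 + €3,600.00 = €364,320.96.
Plan B is cheaper by €375,844.32 − €364,320.96 = €11,523.36.

Plan B by €11,523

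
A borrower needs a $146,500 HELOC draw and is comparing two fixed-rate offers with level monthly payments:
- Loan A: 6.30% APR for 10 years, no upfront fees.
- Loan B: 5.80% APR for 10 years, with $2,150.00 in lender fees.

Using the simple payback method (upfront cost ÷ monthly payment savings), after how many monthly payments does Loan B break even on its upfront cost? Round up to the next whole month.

Loan A: at 6.30% the monthly rate is 0.0052500, so the payment is 146,500 × 0.0052500 / (1 − 1.0052500^−120) = $1,648.61.
Loan B: at 5.80% the monthly rate is 0.0048333, so the payment is 146,500 × 0.0048333 / (1 − 1.0048333^−120) = $1,611.78.
Monthly savings = $1,648.61 − $1,611.78 = $36.83.
Break-even = $2,150.00 / $36.83 = 58.38 → 59 months.

59 months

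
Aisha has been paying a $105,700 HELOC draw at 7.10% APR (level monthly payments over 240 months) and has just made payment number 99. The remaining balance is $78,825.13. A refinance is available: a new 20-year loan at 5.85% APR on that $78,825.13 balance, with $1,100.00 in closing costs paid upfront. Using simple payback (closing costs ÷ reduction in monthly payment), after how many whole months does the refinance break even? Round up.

5 months

Current payment = 105,700 × 7.1%/12 / (1 − (1+0.0059167)^−240) = $825.85.
Refinanced payment = 78,825.13 × 0.0048750 / (1 − (1+0.0048750)^−240) = $557.93.
Monthly savings = $825.85 − $557.93 = $267.92.
Break-even = $1,100.00 / $267.92 = 4.11 → 5 months.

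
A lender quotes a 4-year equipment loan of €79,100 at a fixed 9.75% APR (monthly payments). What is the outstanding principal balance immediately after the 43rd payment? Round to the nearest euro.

With monthly rate i = 9.75%/12 = 0.0081250, the balance after k of n payments is P · [(1+i)^n − (1+i)^k] / [(1+i)^n − 1].
(1+0.0081250)^48 = 1.47465513 and (1+0.0081250)^43 = 1.41618028, so the balance is 79,100 × (1.47465513 − 1.41618028) / (1.47465513 − 1) = €9,744.68.

€9,745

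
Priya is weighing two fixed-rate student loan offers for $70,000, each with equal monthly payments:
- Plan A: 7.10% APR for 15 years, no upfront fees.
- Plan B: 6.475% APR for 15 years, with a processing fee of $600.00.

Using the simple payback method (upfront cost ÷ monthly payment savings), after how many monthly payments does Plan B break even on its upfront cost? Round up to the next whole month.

Plan A: monthly rate = 7.1%/12 = 0.0059167; payment = 70,000 × 0.0059167 / (1 − (1+0.0059167)^−180) = $633.10.
Plan B: at 6.475% the monthly rate is 0.0053958, so the payment is 70,000 × 0.0053958 / (1 − 1.0053958^−180) = $608.81.
Monthly savings = $633.10 − $608.81 = $24.29.
Break-even = $600.00 / $24.29 = 24.70 → 25 months.

25 months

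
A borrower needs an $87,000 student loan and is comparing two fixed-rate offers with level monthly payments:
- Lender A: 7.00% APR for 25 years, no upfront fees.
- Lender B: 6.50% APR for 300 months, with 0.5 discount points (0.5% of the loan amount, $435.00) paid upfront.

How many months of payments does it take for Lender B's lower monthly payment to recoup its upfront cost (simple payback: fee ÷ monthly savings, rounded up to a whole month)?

16 months

Lender A: at 7.00% the monthly rate is 0.0058333, so the payment is 87,000 × 0.0058333 / (1 − 1.0058333^−300) = $614.90.
Lender B: at 6.50% the monthly rate is 0.0054167, so the payment is 87,000 × 0.0054167 / (1 − 1.0054167^−300) = $587.43.
Monthly savings = $614.90 − $587.43 = $27.47.
Break-even = $435.00 / $27.47 = 15.84 → 16 months.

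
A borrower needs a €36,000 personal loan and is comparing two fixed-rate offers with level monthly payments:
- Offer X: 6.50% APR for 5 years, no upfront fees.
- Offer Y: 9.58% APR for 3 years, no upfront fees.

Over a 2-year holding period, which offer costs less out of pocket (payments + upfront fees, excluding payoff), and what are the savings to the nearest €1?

Offer X: monthly rate = 6.5%/12 = 0.0054167; payment = 36,000 × 0.0054167 / (1 − (1+0.0054167)^−60) = €704.38.
Offer Y: at 9.58% the monthly rate is 0.0079833, so the payment is 36,000 × 0.0079833 / (1 − 1.0079833^−36) = €1,154.53.
Over 24 months: Offer X costs 24 × €704.38 = €16,905.12; Offer Y costs 24 × €1,154.53 = €27,708.72.
Offer X is cheaper by €27,708.72 − €16,905.12 = €10,803.60.

Offer X by €10,804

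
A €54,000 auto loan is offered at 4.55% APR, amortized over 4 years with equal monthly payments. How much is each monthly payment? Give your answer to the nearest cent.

At 4.55% the monthly rate is 0.0037917, so the payment is 54,000 × 0.0037917 / (1 − 1.0037917^−48) = €1,232.60.

€1,232.60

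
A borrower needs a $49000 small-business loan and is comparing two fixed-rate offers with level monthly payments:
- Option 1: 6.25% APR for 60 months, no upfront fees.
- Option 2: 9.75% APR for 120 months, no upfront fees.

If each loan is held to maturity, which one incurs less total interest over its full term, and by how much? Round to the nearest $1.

Option 1 by $19,712

Option 1: at 6.25% the monthly rate is 0.0052083, so the payment is 49,000 × 0.0052083 / (1 − 1.0052083^−60) = $953.01.
Total interest on Option 1 = 60 × $953.01 − $49,000 = $8,180.60.
Option 2: at 9.75% the monthly rate is 0.0081250, so the payment is 49,000 × 0.0081250 / (1 − 1.0081250^−120) = $640.77.
Total interest on Option 2 = 120 × $640.77 − $49,000 = $27,892.40.
Option 1 is lower by $19,711.80.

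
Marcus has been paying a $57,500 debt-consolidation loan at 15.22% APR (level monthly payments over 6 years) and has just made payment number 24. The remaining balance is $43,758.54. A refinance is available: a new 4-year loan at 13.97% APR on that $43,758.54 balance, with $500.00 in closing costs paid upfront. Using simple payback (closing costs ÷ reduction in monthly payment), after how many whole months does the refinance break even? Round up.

19 months

Current payment = 57,500 × 15.22%/12 / (1 − (1+0.0126833)^−72) = $1,222.72.
Refinanced payment = 43,758.54 × 0.0116417 / (1 − (1+0.0116417)^−48) = $1,195.11.
Monthly savings = $1,222.72 − $1,195.11 = $27.61.
Break-even = $500.00 / $27.61 = 18.11 → 19 months.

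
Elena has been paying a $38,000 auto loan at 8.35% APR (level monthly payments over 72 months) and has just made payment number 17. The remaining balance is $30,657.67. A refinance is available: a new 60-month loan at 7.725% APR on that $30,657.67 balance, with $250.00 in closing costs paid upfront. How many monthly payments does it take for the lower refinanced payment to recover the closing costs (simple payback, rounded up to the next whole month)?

Current payment = 38,000 × 8.35%/12 / (1 − (1+0.0069583)^−72) = $672.78.
Refinanced payment = 30,657.67 × 0.0064375 / (1 − (1+0.0064375)^−60) = $617.60.
Monthly savings = $672.78 − $617.60 = $55.18.
Break-even = $250.00 / $55.18 = 4.53 → 5 months.

5 months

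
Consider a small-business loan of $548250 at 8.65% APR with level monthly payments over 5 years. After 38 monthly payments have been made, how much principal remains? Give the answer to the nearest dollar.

$228,883

With monthly rate i = 8.65%/12 = 0.0072083, the balance after k of n payments is P · [(1+i)^n − (1+i)^k] / [(1+i)^n − 1].
(1+0.0072083)^60 = 1.53871653 and (1+0.0072083)^38 = 1.31381372, so the balance is 548,250 × (1.53871653 − 1.31381372) / (1.53871653 − 1) = $228,882.84.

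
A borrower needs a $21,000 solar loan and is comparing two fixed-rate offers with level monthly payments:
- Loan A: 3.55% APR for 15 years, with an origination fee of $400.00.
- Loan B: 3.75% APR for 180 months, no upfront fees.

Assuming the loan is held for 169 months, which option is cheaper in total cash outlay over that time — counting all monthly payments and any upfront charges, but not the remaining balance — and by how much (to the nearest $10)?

Loan B by $50

Loan A: at 3.55% the monthly rate is 0.0029583, so the payment is 21,000 × 0.0029583 / (1 − 1.0029583^−180) = $150.64.
Loan B: monthly rate = 3.75%/12 = 0.0031250; payment = 21,000 × 0.0031250 / (1 − (1+0.0031250)^−180) = $152.72.
Over 169 months: Loan A costs 169 × $150.64 + $400.00 = $25,858.16; Loan B costs 169 × $152.72 = $25,809.68.
Loan B is cheaper by $25,858.16 − $25,809.68 = $48.48.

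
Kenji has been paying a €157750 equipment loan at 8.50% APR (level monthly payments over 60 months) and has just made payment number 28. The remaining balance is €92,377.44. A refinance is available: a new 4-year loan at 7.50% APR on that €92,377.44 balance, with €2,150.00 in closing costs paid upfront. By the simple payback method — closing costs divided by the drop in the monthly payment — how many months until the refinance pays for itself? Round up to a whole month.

Current payment = 157,750 × 8.5%/12 / (1 − (1+0.0070833)^−60) = €3,236.48.
Refinanced payment = 92,377.44 × 0.0062500 / (1 − (1+0.0062500)^−48) = €2,233.59.
Monthly savings = €3,236.48 − €2,233.59 = €1,002.89.
Break-even = €2,150.00 / €1,002.89 = 2.14 → 3 months.

3 months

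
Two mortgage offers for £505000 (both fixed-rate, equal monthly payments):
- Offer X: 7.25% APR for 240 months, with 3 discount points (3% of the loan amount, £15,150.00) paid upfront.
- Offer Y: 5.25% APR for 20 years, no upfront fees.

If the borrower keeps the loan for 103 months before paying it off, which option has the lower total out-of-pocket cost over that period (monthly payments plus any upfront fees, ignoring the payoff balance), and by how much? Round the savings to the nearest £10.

Offer X: monthly rate = 7.25%/12 = 0.0060417; payment = 505,000 × 0.0060417 / (1 − (1+0.0060417)^−240) = £3,991.40.
Offer Y: at 5.25% the monthly rate is 0.0043750, so the payment is 505,000 × 0.0043750 / (1 − 1.0043750^−240) = £3,402.91.
Over 103 months: Offer X costs 103 × £3,991.40 + £15,150.00 = £426,264.20; Offer Y costs 103 × £3,402.91 = £350,499.73.
Offer Y is cheaper by £426,264.20 − £350,499.73 = £75,764.47.

Offer Y by £75,760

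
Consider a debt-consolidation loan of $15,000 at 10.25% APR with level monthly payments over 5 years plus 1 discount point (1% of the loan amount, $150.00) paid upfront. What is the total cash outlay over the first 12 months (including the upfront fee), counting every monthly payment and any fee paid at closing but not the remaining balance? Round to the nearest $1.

$3,997

At 10.25% the monthly rate is 0.0085417, so the payment is 15,000 × 0.0085417 / (1 − 1.0085417^−60) = $320.55.
Total outlay = 12 × $320.55 + $150.00 = $3,996.60.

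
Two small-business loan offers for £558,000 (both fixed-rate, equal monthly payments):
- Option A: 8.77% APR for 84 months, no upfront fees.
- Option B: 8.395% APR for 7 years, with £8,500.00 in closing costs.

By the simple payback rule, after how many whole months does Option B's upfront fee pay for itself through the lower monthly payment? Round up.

81 months

Option A: monthly rate = 8.77%/12 = 0.0073083; payment = 558,000 × 0.0073083 / (1 − (1+0.0073083)^−84) = £8,912.71.
Option B: monthly rate = 8.395%/12 = 0.0069958; payment = 558,000 × 0.0069958 / (1 − (1+0.0069958)^−84) = £8,807.32.
Monthly savings = £8,912.71 − £8,807.32 = £105.39.
Break-even = £8,500.00 / £105.39 = 80.65 → 81 months.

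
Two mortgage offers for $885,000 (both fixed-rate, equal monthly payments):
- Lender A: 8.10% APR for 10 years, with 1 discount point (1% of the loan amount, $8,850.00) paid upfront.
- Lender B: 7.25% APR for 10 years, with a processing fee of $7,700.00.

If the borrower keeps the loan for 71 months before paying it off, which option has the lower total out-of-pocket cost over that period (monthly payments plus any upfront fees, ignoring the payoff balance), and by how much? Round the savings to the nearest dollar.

Lender A: monthly rate = 8.1%/12 = 0.0067500; payment = 885,000 × 0.0067500 / (1 − (1+0.0067500)^−120) = $10,784.31.
Lender B: at 7.25% the monthly rate is 0.0060417, so the payment is 885,000 × 0.0060417 / (1 − 1.0060417^−120) = $10,389.99.
Over 71 months: Lender A costs 71 × $10,784.31 + $8,850.00 = $774,536.01; Lender B costs 71 × $10,389.99 + $7,700.00 = $745,389.29.
Lender B is cheaper by $774,536.01 − $745,389.29 = $29,146.72.

Lender B by $29,147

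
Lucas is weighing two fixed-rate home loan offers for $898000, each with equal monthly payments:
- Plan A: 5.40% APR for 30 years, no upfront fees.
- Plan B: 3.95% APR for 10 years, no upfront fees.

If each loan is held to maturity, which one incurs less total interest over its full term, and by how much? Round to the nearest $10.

Plan A: at 5.40% the monthly rate is 0.0045000, so the payment is 898,000 × 0.0045000 / (1 − 1.0045000^−360) = $5,042.55.
Total interest on Plan A = 360 × $5,042.55 − $898,000 = $917,318.00.
Plan B: monthly rate = 3.95%/12 = 0.0032917; payment = 898,000 × 0.0032917 / (1 − (1+0.0032917)^−120) = $9,070.49.
Total interest on Plan B = 120 × $9,070.49 − $898,000 = $190,458.80.
Plan B is lower by $726,859.20.

Plan B by $726,860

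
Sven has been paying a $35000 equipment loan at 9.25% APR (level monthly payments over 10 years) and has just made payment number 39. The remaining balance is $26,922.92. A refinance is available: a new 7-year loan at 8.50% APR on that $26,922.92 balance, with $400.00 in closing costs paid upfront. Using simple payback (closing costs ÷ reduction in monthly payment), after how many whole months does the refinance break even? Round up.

19 months

Current payment = 35,000 × 9.25%/12 / (1 − (1+0.0077083)^−120) = $448.11.
Refinanced payment = 26,922.92 × 0.0070833 / (1 − (1+0.0070833)^−84) = $426.36.
Monthly savings = $448.11 − $426.36 = $21.75.
Break-even = $400.00 / $21.75 = 18.39 → 19 months.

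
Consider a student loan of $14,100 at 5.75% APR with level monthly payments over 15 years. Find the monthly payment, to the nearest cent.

Monthly rate = 5.75%/12 = 0.0047917; payment = 14,100 × 0.0047917 / (1 − (1+0.0047917)^−180) = $117.09.

$117.09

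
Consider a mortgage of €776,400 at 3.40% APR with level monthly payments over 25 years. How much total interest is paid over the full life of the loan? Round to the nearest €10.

€377,200

At 3.40% the monthly rate is 0.0028333, so the payment is 776,400 × 0.0028333 / (1 − 1.0028333^−300) = €3,845.33.
Total paid = 300 × €3,845.33 = €1,153,599.00; interest = €1,153,599.00 − €776,400 = €377,199.00.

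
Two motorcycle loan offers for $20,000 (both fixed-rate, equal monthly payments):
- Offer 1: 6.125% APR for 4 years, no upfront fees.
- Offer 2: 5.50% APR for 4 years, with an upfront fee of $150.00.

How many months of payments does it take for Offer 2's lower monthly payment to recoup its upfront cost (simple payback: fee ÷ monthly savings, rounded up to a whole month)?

27 months

Offer 1: at 6.125% the monthly rate is 0.0051042, so the payment is 20,000 × 0.0051042 / (1 − 1.0051042^−48) = $470.85.
Offer 2: at 5.50% the monthly rate is 0.0045833, so the payment is 20,000 × 0.0045833 / (1 − 1.0045833^−48) = $465.13.
Monthly savings = $470.85 − $465.13 = $5.72.
Break-even = $150.00 / $5.72 = 26.22 → 27 months.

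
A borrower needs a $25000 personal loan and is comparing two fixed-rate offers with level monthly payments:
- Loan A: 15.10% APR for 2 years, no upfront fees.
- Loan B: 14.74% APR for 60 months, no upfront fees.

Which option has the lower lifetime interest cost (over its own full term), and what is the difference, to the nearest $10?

Loan A: at 15.10% the monthly rate is 0.0125833, so the payment is 25,000 × 0.0125833 / (1 − 1.0125833^−24) = $1,213.35.
Total interest on Loan A = 24 × $1,213.35 − $25,000 = $4,120.40.
Loan B: monthly rate = 14.74%/12 = 0.0122833; payment = 25,000 × 0.0122833 / (1 − (1+0.0122833)^−60) = $591.34.
Total interest on Loan B = 60 × $591.34 − $25,000 = $10,480.40.
Loan A is lower by $6,360.00.

Loan A by $6,360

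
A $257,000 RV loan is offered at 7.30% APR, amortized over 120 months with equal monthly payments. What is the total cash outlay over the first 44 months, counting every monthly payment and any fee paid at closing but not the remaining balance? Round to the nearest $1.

$133,051

Monthly rate = 7.3%/12 = 0.0060833; payment = 257,000 × 0.0060833 / (1 − (1+0.0060833)^−120) = $3,023.88.
Total outlay = 44 × $3,023.88 = $133,050.72.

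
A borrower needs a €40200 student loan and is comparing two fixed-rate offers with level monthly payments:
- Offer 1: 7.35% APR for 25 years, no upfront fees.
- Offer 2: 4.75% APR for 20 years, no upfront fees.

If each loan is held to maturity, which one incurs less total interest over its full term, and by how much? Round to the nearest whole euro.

Offer 2 by €25,601

Offer 1: monthly rate = 7.35%/12 = 0.0061250; payment = 40,200 × 0.0061250 / (1 − (1+0.0061250)^−300) = €293.16.
Total interest on Offer 1 = 300 × €293.16 − €40,200 = €47,748.00.
Offer 2: at 4.75% the monthly rate is 0.0039583, so the payment is 40,200 × 0.0039583 / (1 − 1.0039583^−240) = €259.78.
Total interest on Offer 2 = 240 × €259.78 − €40,200 = €22,147.20.
Offer 2 is lower by €25,600.80.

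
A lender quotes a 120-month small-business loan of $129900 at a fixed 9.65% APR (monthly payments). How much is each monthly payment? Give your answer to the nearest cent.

$1,691.56

Monthly rate = 9.65%/12 = 0.0080417; payment = 129,900 × 0.0080417 / (1 − (1+0.0080417)^−120) = $1,691.56.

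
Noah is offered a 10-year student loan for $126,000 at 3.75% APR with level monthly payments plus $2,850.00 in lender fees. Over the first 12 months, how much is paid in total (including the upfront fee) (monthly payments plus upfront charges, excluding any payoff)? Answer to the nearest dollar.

$17,979

Monthly rate = 3.75%/12 = 0.0031250; payment = 126,000 × 0.0031250 / (1 − (1+0.0031250)^−120) = $1,260.77.
Total outlay = 12 × $1,260.77 + $2,850.00 = $17,979.24.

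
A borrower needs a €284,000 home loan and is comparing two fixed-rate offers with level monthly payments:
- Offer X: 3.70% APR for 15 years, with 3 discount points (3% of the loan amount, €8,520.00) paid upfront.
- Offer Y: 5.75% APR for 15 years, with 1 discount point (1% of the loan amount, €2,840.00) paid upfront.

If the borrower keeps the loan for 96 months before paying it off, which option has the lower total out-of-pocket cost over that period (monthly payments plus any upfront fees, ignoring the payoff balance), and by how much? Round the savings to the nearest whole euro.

Offer X by €23,129

Offer X: monthly rate = 3.7%/12 = 0.0030833; payment = 284,000 × 0.0030833 / (1 − (1+0.0030833)^−180) = €2,058.27.
Offer Y: at 5.75% the monthly rate is 0.0047917, so the payment is 284,000 × 0.0047917 / (1 − 1.0047917^−180) = €2,358.36.
Over 96 months: Offer X costs 96 × €2,058.27 + €8,520.00 = €206,113.92; Offer Y costs 96 × €2,358.36 + €2,840.00 = €229,242.56.
Offer X is cheaper by €229,242.56 − €206,113.92 = €23,128.64.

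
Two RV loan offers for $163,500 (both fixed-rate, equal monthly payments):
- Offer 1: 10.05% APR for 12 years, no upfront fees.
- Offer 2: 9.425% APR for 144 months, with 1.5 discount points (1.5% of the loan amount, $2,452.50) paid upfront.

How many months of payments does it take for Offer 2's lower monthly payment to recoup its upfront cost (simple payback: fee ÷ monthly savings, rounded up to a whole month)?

Offer 1: monthly rate = 10.05%/12 = 0.0083750; payment = 163,500 × 0.0083750 / (1 − (1+0.0083750)^−144) = $1,958.68.
Offer 2: at 9.425% the monthly rate is 0.0078542, so the payment is 163,500 × 0.0078542 / (1 − 1.0078542^−144) = $1,900.03.
Monthly savings = $1,958.68 − $1,900.03 = $58.65.
Break-even = $2,452.50 / $58.65 = 41.82 → 42 months.

42 months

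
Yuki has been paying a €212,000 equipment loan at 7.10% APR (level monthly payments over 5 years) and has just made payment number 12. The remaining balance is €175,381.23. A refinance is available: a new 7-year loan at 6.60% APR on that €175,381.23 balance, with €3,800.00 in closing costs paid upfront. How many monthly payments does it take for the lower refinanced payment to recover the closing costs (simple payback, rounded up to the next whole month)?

3 months

Current payment = 212,000 × 7.1%/12 / (1 − (1+0.0059167)^−60) = €4,207.86.
Refinanced payment = 175,381.23 × 0.0055000 / (1 − (1+0.0055000)^−84) = €2,612.81.
Monthly savings = €4,207.86 − €2,612.81 = €1,595.05.
Break-even = €3,800.00 / €1,595.05 = 2.38 → 3 months.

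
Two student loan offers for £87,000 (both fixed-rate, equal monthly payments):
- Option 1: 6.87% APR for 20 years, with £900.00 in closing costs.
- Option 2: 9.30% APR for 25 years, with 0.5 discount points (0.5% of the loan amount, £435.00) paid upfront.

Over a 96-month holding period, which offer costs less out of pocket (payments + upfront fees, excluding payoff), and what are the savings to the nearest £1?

Option 1 by £7,246

Option 1: at 6.87% the monthly rate is 0.0057250, so the payment is 87,000 × 0.0057250 / (1 − 1.0057250^−240) = £667.74.
Option 2: at 9.30% the monthly rate is 0.0077500, so the payment is 87,000 × 0.0077500 / (1 − 1.0077500^−300) = £748.06.
Over 96 months: Option 1 costs 96 × £667.74 + £900.00 = £65,003.04; Option 2 costs 96 × £748.06 + £435.00 = £72,248.76.
Option 1 is cheaper by £72,248.76 − £65,003.04 = £7,245.72.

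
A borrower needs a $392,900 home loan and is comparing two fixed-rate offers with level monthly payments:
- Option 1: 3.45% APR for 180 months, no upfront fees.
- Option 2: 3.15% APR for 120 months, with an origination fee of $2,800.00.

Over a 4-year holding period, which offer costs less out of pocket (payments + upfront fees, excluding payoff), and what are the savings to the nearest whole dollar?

Option 1 by $51,856

Option 1: monthly rate = 3.45%/12 = 0.0028750; payment = 392,900 × 0.0028750 / (1 − (1+0.0028750)^−180) = $2,799.14.
Option 2: monthly rate = 3.15%/12 = 0.0026250; payment = 392,900 × 0.0026250 / (1 − (1+0.0026250)^−120) = $3,821.14.
Over 48 months: Option 1 costs 48 × $2,799.14 = $134,358.72; Option 2 costs 48 × $3,821.14 + $2,800.00 = $186,214.72.
Option 1 is cheaper by $186,214.72 − $134,358.72 = $51,856.00.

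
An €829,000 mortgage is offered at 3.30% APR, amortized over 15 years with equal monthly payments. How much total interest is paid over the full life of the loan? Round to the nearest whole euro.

€223,152

At 3.30% the monthly rate is 0.0027500, so the payment is 829,000 × 0.0027500 / (1 − 1.0027500^−180) = €5,845.29.
Total paid = 180 × €5,845.29 = €1,052,152.20; interest = €1,052,152.20 − €829,000 = €223,152.20.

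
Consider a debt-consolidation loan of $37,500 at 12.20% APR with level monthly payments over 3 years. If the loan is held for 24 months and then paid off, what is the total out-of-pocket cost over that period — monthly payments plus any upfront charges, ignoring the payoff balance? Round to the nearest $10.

$29,980

At 12.20% the monthly rate is 0.0101667, so the payment is 37,500 × 0.0101667 / (1 − 1.0101667^−36) = $1,249.12.
Total outlay = 24 × $1,249.12 = $29,978.88.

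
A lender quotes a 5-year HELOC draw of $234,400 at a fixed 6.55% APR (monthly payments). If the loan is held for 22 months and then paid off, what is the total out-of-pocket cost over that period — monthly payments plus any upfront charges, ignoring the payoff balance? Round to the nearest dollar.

At 6.55% the monthly rate is 0.0054583, so the payment is 234,400 × 0.0054583 / (1 − 1.0054583^−60) = $4,591.80.
Total outlay = 22 × $4,591.80 = $101,019.60.

$101,020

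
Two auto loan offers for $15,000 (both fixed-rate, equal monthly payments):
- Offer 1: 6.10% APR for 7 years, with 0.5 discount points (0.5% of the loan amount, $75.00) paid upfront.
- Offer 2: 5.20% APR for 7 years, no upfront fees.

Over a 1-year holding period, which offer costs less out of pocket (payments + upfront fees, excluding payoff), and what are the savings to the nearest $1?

Offer 2 by $152

Offer 1: monthly rate = 6.1%/12 = 0.0050833; payment = 15,000 × 0.0050833 / (1 − (1+0.0050833)^−84) = $219.85.
Offer 2: monthly rate = 5.2%/12 = 0.0043333; payment = 15,000 × 0.0043333 / (1 − (1+0.0043333)^−84) = $213.42.
Over 12 months: Offer 1 costs 12 × $219.85 + $75.00 = $2,713.20; Offer 2 costs 12 × $213.42 = $2,561.04.
Offer 2 is cheaper by $2,713.20 − $2,561.04 = $152.16.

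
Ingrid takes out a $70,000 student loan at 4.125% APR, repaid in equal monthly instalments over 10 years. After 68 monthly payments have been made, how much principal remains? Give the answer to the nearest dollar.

With monthly rate i = 4.125%/12 = 0.0034375, the balance after k of n payments is P · [(1+i)^n − (1+i)^k] / [(1+i)^n − 1].
(1+0.0034375)^120 = 1.50952138 and (1+0.0034375)^68 = 1.26282233, so the balance is 70,000 × (1.50952138 − 1.26282233) / (1.50952138 − 1) = $33,892.46.

$33,892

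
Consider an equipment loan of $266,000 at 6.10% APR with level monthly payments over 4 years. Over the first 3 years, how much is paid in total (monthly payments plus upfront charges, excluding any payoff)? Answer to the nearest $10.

$225,330

Monthly rate = 6.1%/12 = 0.0050833; payment = 266,000 × 0.0050833 / (1 − (1+0.0050833)^−48) = $6,259.22.
Total outlay = 36 × $6,259.22 = $225,331.92.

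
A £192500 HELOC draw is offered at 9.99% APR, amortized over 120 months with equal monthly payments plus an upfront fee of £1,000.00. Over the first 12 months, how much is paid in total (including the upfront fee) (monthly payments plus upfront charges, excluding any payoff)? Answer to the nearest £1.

£31,514

At 9.99% the monthly rate is 0.0083250, so the payment is 192,500 × 0.0083250 / (1 − 1.0083250^−120) = £2,542.84.
Total outlay = 12 × £2,542.84 + £1,000.00 = £31,514.08.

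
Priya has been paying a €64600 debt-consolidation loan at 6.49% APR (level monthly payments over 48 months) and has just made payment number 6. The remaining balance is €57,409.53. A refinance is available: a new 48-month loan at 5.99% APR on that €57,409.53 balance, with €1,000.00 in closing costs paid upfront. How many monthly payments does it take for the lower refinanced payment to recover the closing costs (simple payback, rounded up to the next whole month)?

6 months

Current payment = 64,600 × 6.49%/12 / (1 − (1+0.0054083)^−48) = €1,531.69.
Refinanced payment = 57,409.53 × 0.0049917 / (1 − (1+0.0049917)^−48) = €1,348.00.
Monthly savings = €1,531.69 − €1,348.00 = €183.69.
Break-even = €1,000.00 / €183.69 = 5.44 → 6 months.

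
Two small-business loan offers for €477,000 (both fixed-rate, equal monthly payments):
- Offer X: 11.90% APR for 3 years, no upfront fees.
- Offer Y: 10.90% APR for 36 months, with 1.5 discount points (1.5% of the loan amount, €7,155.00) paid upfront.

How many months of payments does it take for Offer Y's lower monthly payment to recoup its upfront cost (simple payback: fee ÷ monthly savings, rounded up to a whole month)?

32 months

Offer X: at 11.90% the monthly rate is 0.0099167, so the payment is 477,000 × 0.0099167 / (1 − 1.0099167^−36) = €15,820.45.
Offer Y: monthly rate = 10.9%/12 = 0.0090833; payment = 477,000 × 0.0090833 / (1 − (1+0.0090833)^−36) = €15,593.79.
Monthly savings = €15,820.45 − €15,593.79 = €226.66.
Break-even = €7,155.00 / €226.66 = 31.57 → 32 months.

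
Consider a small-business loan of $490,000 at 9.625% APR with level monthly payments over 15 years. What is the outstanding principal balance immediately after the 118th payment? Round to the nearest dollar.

$250,988

With monthly rate i = 9.625%/12 = 0.0080208, the balance after k of n payments is P · [(1+i)^n − (1+i)^k] / [(1+i)^n − 1].
(1+0.0080208)^180 = 4.21222384 and (1+0.0080208)^118 = 2.56685860, so the balance is 490,000 × (4.21222384 − 2.56685860) / (4.21222384 − 1) = $250,987.79.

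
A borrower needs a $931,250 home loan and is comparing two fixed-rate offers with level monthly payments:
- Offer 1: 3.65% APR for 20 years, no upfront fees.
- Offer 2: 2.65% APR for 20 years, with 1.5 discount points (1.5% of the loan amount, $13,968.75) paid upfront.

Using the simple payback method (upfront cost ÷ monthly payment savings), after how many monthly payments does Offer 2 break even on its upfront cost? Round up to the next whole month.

Offer 1: monthly rate = 3.65%/12 = 0.0030417; payment = 931,250 × 0.0030417 / (1 − (1+0.0030417)^−240) = $5,472.93.
Offer 2: at 2.65% the monthly rate is 0.0022083, so the payment is 931,250 × 0.0022083 / (1 − 1.0022083^−240) = $5,003.05.
Monthly savings = $5,472.93 − $5,003.05 = $469.88.
Break-even = $13,968.75 / $469.88 = 29.73 → 30 months.

30 months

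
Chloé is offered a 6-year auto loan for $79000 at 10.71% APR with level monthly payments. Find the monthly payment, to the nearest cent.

Monthly rate = 10.71%/12 = 0.0089250; payment = 79,000 × 0.0089250 / (1 − (1+0.0089250)^−72) = $1,491.98.

$1,491.98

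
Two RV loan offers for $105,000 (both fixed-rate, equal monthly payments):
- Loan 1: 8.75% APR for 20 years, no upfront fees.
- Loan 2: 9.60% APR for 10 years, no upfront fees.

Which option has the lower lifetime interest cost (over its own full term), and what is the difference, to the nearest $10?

Loan 1: at 8.75% the monthly rate is 0.0072917, so the payment is 105,000 × 0.0072917 / (1 − 1.0072917^−240) = $927.90.
Total interest on Loan 1 = 240 × $927.90 − $105,000 = $117,696.00.
Loan 2: monthly rate = 9.6%/12 = 0.0080000; payment = 105,000 × 0.0080000 / (1 − (1+0.0080000)^−120) = $1,364.43.
Total interest on Loan 2 = 120 × $1,364.43 − $105,000 = $58,731.60.
Loan 2 is lower by $58,964.40.

Loan 2 by $58,960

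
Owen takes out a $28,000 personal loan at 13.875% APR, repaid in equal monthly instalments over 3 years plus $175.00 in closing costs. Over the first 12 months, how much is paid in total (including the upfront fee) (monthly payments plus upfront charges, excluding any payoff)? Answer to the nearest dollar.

$11,638

At 13.875% the monthly rate is 0.0115625, so the payment is 28,000 × 0.0115625 / (1 − 1.0115625^−36) = $955.27.
Total outlay = 12 × $955.27 + $175.00 = $11,638.24.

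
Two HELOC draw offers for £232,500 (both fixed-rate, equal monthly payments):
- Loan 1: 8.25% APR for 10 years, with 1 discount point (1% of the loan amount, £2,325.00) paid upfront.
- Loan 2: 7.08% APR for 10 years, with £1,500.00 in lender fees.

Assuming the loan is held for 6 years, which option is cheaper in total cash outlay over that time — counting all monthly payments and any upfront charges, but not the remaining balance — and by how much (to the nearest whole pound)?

Loan 2 by £11,089

Loan 1: at 8.25% the monthly rate is 0.0068750, so the payment is 232,500 × 0.0068750 / (1 − 1.0068750^−120) = £2,851.67.
Loan 2: monthly rate = 7.08%/12 = 0.0059000; payment = 232,500 × 0.0059000 / (1 − (1+0.0059000)^−120) = £2,709.12.
Over 72 months: Loan 1 costs 72 × £2,851.67 + £2,325.00 = £207,645.24; Loan 2 costs 72 × £2,709.12 + £1,500.00 = £196,556.64.
Loan 2 is cheaper by £207,645.24 − £196,556.64 = £11,088.60.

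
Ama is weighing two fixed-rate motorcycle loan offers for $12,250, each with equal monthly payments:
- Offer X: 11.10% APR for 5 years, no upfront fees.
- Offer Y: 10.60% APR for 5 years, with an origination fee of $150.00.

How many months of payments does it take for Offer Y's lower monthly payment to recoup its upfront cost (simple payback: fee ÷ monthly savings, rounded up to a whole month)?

50 months

Offer X: at 11.10% the monthly rate is 0.0092500, so the payment is 12,250 × 0.0092500 / (1 − 1.0092500^−60) = $266.96.
Offer Y: at 10.60% the monthly rate is 0.0088333, so the payment is 12,250 × 0.0088333 / (1 − 1.0088333^−60) = $263.91.
Monthly savings = $266.96 − $263.91 = $3.05.
Break-even = $150.00 / $3.05 = 49.18 → 50 months.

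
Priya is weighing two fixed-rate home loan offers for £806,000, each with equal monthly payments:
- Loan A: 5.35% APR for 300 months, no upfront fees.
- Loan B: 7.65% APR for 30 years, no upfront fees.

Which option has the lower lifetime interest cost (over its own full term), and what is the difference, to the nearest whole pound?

Loan A by £595,445

Loan A: monthly rate = 5.35%/12 = 0.0044583; payment = 806,000 × 0.0044583 / (1 − (1+0.0044583)^−300) = £4,877.61.
Total interest on Loan A = 300 × £4,877.61 − £806,000 = £657,283.00.
Loan B: monthly rate = 7.65%/12 = 0.0063750; payment = 806,000 × 0.0063750 / (1 − (1+0.0063750)^−360) = £5,718.69.
Total interest on Loan B = 360 × £5,718.69 − £806,000 = £1,252,728.40.
Loan A is lower by £595,445.40.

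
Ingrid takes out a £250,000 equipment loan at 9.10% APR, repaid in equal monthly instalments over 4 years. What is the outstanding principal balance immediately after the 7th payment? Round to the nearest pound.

£218,939

With monthly rate i = 9.1%/12 = 0.0075833, the balance after k of n payments is P · [(1+i)^n − (1+i)^k] / [(1+i)^n − 1].
(1+0.0075833)^48 = 1.43709939 and (1+0.0075833)^7 = 1.05430636, so the balance is 250,000 × (1.43709939 − 1.05430636) / (1.43709939 − 1) = £218,939.35.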